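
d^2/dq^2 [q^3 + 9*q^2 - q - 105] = 6*q + 18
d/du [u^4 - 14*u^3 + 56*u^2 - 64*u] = 4*u^3 - 42*u^2 + 112*u - 64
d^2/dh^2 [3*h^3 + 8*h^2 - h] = 18*h + 16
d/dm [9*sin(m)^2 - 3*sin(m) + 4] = 3*(6*sin(m) - 1)*cos(m)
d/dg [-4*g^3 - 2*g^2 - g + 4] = -12*g^2 - 4*g - 1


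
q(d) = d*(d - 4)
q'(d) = 2*d - 4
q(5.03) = 5.18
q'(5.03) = 6.06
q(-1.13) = 5.80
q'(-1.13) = -6.26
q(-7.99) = 95.80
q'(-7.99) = -19.98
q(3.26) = -2.41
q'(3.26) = 2.52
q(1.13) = -3.24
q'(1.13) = -1.74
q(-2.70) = 18.09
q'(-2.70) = -9.40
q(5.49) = 8.18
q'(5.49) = 6.98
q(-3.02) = 21.20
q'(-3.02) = -10.04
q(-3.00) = 21.00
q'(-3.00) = -10.00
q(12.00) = 96.00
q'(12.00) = 20.00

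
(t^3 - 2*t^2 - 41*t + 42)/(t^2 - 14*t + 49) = (t^2 + 5*t - 6)/(t - 7)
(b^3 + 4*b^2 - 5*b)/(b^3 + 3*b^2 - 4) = b*(b + 5)/(b^2 + 4*b + 4)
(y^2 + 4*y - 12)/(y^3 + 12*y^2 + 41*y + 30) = (y - 2)/(y^2 + 6*y + 5)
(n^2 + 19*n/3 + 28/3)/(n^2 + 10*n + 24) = (n + 7/3)/(n + 6)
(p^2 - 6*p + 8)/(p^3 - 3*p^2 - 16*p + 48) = (p - 2)/(p^2 + p - 12)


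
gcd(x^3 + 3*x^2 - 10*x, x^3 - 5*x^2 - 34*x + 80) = x^2 + 3*x - 10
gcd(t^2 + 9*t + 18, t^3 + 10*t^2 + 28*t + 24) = t + 6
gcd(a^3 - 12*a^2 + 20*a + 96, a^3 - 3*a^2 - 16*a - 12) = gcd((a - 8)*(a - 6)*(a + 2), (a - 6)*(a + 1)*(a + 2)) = a^2 - 4*a - 12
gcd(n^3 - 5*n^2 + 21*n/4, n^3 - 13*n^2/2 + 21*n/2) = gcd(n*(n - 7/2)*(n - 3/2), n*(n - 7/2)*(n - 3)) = n^2 - 7*n/2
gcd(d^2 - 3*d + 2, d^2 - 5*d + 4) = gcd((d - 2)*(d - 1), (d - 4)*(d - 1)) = d - 1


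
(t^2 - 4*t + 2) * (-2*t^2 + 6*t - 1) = -2*t^4 + 14*t^3 - 29*t^2 + 16*t - 2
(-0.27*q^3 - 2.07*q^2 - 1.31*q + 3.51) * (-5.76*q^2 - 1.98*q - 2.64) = 1.5552*q^5 + 12.4578*q^4 + 12.357*q^3 - 12.159*q^2 - 3.4914*q - 9.2664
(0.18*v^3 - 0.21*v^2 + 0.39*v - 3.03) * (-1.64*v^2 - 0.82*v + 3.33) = -0.2952*v^5 + 0.1968*v^4 + 0.132*v^3 + 3.9501*v^2 + 3.7833*v - 10.0899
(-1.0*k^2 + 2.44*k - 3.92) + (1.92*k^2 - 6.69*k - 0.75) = 0.92*k^2 - 4.25*k - 4.67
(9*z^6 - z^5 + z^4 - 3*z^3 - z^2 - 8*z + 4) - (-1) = 9*z^6 - z^5 + z^4 - 3*z^3 - z^2 - 8*z + 5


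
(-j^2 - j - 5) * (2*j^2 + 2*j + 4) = -2*j^4 - 4*j^3 - 16*j^2 - 14*j - 20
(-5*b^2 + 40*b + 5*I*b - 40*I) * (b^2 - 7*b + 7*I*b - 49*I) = -5*b^4 + 75*b^3 - 30*I*b^3 - 315*b^2 + 450*I*b^2 + 525*b - 1680*I*b - 1960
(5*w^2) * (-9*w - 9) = -45*w^3 - 45*w^2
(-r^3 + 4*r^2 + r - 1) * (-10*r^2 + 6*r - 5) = 10*r^5 - 46*r^4 + 19*r^3 - 4*r^2 - 11*r + 5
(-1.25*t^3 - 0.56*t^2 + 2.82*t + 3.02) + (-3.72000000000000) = -1.25*t^3 - 0.56*t^2 + 2.82*t - 0.7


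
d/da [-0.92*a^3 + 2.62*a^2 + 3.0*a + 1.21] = -2.76*a^2 + 5.24*a + 3.0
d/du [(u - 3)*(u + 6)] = 2*u + 3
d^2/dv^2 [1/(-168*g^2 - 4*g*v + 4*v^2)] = (-42*g^2 - g*v + v^2 - (g - 2*v)^2)/(2*(42*g^2 + g*v - v^2)^3)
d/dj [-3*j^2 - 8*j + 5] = -6*j - 8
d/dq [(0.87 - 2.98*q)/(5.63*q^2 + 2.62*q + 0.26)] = (16.7774*q^2 - 9.7962*q - 3.0542)/(31.6969*q^4 + 29.5012*q^3 + 9.792*q^2 + 1.3624*q + 0.0676)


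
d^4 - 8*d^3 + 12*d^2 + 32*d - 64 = (d - 4)^2*(d - 2)*(d + 2)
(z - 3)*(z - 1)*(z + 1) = z^3 - 3*z^2 - z + 3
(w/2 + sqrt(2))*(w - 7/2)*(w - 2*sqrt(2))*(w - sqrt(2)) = w^4/2 - 7*w^3/4 - sqrt(2)*w^3/2 - 4*w^2 + 7*sqrt(2)*w^2/4 + 4*sqrt(2)*w + 14*w - 14*sqrt(2)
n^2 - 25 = (n - 5)*(n + 5)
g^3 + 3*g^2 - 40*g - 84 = (g - 6)*(g + 2)*(g + 7)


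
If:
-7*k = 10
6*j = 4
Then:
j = 2/3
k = -10/7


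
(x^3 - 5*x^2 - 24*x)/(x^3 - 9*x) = (x - 8)/(x - 3)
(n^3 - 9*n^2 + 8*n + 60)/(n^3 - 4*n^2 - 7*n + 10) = (n - 6)/(n - 1)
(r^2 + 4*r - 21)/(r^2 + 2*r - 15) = (r + 7)/(r + 5)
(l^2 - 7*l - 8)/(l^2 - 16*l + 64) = (l + 1)/(l - 8)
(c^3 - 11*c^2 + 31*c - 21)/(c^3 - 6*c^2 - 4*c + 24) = (c^3 - 11*c^2 + 31*c - 21)/(c^3 - 6*c^2 - 4*c + 24)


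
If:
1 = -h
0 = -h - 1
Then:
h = -1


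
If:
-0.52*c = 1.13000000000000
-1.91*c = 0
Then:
No Solution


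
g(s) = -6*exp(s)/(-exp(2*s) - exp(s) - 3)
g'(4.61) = -0.06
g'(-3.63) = 0.05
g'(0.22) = 0.32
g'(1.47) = -0.60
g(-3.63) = 0.05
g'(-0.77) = 0.57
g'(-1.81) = 0.29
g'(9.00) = 0.00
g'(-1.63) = 0.33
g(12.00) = 0.00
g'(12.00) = 0.00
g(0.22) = 1.29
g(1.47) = 0.99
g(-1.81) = 0.31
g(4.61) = 0.06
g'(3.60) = -0.15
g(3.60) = 0.16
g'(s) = -6*(2*exp(2*s) + exp(s))*exp(s)/(-exp(2*s) - exp(s) - 3)^2 - 6*exp(s)/(-exp(2*s) - exp(s) - 3)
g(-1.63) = 0.36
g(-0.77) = 0.76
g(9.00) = 0.00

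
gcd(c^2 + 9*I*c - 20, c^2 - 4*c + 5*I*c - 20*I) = c + 5*I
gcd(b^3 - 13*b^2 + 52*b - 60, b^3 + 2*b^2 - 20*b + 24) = b - 2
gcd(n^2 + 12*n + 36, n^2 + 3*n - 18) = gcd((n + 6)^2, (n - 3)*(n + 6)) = n + 6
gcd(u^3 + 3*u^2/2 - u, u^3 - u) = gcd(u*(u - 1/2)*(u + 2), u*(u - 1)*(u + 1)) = u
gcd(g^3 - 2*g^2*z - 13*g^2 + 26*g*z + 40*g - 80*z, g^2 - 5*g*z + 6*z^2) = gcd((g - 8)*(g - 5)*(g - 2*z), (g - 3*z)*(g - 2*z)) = -g + 2*z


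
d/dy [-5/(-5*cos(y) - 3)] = 25*sin(y)/(5*cos(y) + 3)^2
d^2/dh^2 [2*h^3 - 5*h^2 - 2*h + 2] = 12*h - 10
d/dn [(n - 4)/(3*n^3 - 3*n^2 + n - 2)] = (3*n^3 - 3*n^2 + n - (n - 4)*(9*n^2 - 6*n + 1) - 2)/(3*n^3 - 3*n^2 + n - 2)^2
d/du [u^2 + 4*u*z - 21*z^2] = 2*u + 4*z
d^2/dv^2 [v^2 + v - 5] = 2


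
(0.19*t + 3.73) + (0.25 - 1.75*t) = 3.98 - 1.56*t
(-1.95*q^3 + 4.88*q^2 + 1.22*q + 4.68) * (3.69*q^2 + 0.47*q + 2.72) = -7.1955*q^5 + 17.0907*q^4 + 1.4914*q^3 + 31.1162*q^2 + 5.518*q + 12.7296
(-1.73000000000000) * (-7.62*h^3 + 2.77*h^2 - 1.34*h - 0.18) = 13.1826*h^3 - 4.7921*h^2 + 2.3182*h + 0.3114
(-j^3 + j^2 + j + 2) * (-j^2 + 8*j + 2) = j^5 - 9*j^4 + 5*j^3 + 8*j^2 + 18*j + 4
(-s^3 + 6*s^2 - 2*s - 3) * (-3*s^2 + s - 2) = 3*s^5 - 19*s^4 + 14*s^3 - 5*s^2 + s + 6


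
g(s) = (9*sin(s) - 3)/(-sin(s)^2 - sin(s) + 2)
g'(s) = (2*sin(s)*cos(s) + cos(s))*(9*sin(s) - 3)/(-sin(s)^2 - sin(s) + 2)^2 + 9*cos(s)/(-sin(s)^2 - sin(s) + 2) = 3*(3*sin(s)^2 - 2*sin(s) + 5)*cos(s)/(sin(s)^2 + sin(s) - 2)^2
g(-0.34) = -2.70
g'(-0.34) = 3.44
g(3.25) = -1.90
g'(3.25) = -3.56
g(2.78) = 0.12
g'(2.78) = -5.66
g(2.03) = 16.89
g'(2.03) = -82.97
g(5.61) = -3.85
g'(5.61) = 3.48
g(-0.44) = -3.04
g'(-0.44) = 3.45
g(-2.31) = -4.40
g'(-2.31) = -3.41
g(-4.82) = 343.41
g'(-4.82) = 6419.85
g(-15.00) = -3.97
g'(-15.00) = -3.48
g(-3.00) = -2.01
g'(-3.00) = -3.53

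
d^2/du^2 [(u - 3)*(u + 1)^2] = 6*u - 2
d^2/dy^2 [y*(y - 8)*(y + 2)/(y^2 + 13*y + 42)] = 42*(9*y^3 + 114*y^2 + 348*y - 88)/(y^6 + 39*y^5 + 633*y^4 + 5473*y^3 + 26586*y^2 + 68796*y + 74088)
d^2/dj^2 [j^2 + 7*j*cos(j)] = -7*j*cos(j) - 14*sin(j) + 2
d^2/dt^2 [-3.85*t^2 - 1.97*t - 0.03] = -7.70000000000000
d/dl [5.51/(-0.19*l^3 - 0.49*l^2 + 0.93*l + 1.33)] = (3.1407*l^2 + 5.3998*l - 5.1243)/(0.19*l^3 + 0.49*l^2 - 0.93*l - 1.33)^2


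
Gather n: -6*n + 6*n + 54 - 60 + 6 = 0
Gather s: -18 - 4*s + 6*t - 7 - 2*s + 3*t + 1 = -6*s + 9*t - 24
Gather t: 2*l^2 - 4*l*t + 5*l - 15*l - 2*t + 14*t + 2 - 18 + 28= 2*l^2 - 10*l + t*(12 - 4*l) + 12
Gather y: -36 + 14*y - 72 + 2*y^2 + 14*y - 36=2*y^2 + 28*y - 144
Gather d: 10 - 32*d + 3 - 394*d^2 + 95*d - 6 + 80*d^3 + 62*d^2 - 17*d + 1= 80*d^3 - 332*d^2 + 46*d + 8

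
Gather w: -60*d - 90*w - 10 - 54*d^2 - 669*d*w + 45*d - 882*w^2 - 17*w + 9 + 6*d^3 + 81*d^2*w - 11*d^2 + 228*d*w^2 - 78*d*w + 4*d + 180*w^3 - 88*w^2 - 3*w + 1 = 6*d^3 - 65*d^2 - 11*d + 180*w^3 + w^2*(228*d - 970) + w*(81*d^2 - 747*d - 110)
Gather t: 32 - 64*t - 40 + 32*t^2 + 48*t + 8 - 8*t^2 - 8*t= 24*t^2 - 24*t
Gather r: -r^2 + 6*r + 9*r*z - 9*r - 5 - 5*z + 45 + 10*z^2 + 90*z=-r^2 + r*(9*z - 3) + 10*z^2 + 85*z + 40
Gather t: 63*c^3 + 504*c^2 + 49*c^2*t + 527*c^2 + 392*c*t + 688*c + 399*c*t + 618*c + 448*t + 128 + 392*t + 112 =63*c^3 + 1031*c^2 + 1306*c + t*(49*c^2 + 791*c + 840) + 240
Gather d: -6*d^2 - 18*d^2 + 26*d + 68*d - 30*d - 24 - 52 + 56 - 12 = -24*d^2 + 64*d - 32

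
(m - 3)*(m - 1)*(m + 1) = m^3 - 3*m^2 - m + 3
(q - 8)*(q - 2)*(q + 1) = q^3 - 9*q^2 + 6*q + 16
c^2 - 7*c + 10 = (c - 5)*(c - 2)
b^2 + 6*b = b*(b + 6)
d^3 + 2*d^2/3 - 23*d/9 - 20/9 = (d - 5/3)*(d + 1)*(d + 4/3)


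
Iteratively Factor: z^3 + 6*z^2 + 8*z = (z + 2)*(z^2 + 4*z) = (z + 2)*(z + 4)*(z)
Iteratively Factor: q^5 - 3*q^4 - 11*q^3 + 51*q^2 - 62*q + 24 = (q - 2)*(q^4 - q^3 - 13*q^2 + 25*q - 12) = (q - 2)*(q - 1)*(q^3 - 13*q + 12) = (q - 3)*(q - 2)*(q - 1)*(q^2 + 3*q - 4) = (q - 3)*(q - 2)*(q - 1)*(q + 4)*(q - 1)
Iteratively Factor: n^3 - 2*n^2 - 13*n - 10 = (n + 1)*(n^2 - 3*n - 10) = (n - 5)*(n + 1)*(n + 2)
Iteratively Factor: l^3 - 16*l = (l)*(l^2 - 16) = l*(l - 4)*(l + 4)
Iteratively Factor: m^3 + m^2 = (m + 1)*(m^2) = m*(m + 1)*(m)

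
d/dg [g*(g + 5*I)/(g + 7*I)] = (g^2 + 14*I*g - 35)/(g^2 + 14*I*g - 49)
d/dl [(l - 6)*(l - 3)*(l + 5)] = 3*l^2 - 8*l - 27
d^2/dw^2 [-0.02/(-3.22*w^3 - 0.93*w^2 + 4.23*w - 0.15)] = (-(0.3864*w + 0.0372)*(3.22*w^3 + 0.93*w^2 - 4.23*w + 0.15) + 0.02*(9.66*w^2 + 1.86*w - 4.23)*(19.32*w^2 + 3.72*w - 8.46))/(3.22*w^3 + 0.93*w^2 - 4.23*w + 0.15)^3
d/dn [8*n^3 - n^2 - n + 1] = 24*n^2 - 2*n - 1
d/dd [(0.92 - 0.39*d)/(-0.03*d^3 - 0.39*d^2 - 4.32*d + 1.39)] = (-0.0234*d^3 - 0.0693*d^2 + 0.7176*d + 3.4323)/(0.0009*d^6 + 0.0234*d^5 + 0.4113*d^4 + 3.2862*d^3 + 17.5782*d^2 - 12.0096*d + 1.9321)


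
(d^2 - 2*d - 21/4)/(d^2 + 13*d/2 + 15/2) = (d - 7/2)/(d + 5)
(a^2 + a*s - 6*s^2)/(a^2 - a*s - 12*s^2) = (-a + 2*s)/(-a + 4*s)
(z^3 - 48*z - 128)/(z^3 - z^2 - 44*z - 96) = (z + 4)/(z + 3)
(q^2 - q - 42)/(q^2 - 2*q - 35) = (q + 6)/(q + 5)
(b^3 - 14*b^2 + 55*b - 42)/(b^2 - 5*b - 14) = (b^2 - 7*b + 6)/(b + 2)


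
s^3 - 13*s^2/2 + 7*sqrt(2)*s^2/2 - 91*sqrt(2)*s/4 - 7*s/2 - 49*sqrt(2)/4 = (s - 7)*(s + 1/2)*(s + 7*sqrt(2)/2)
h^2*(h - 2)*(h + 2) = h^4 - 4*h^2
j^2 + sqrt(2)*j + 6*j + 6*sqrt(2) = (j + 6)*(j + sqrt(2))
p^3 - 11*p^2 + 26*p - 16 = (p - 8)*(p - 2)*(p - 1)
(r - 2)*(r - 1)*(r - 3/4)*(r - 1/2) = r^4 - 17*r^3/4 + 49*r^2/8 - 29*r/8 + 3/4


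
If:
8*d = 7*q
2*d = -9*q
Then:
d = 0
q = 0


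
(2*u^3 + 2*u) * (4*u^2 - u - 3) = 8*u^5 - 2*u^4 + 2*u^3 - 2*u^2 - 6*u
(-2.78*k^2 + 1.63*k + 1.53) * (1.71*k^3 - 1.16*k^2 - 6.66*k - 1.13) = -4.7538*k^5 + 6.0121*k^4 + 19.2403*k^3 - 9.4892*k^2 - 12.0317*k - 1.7289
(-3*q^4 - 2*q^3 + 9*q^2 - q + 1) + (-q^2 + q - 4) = -3*q^4 - 2*q^3 + 8*q^2 - 3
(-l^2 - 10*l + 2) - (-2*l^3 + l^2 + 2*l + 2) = 2*l^3 - 2*l^2 - 12*l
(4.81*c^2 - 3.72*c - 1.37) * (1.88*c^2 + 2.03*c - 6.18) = 9.0428*c^4 + 2.7707*c^3 - 39.853*c^2 + 20.2085*c + 8.4666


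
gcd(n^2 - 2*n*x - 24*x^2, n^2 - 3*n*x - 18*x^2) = -n + 6*x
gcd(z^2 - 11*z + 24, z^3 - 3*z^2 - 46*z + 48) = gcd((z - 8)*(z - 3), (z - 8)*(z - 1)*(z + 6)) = z - 8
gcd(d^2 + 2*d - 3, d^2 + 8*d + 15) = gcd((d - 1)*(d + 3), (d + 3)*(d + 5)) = d + 3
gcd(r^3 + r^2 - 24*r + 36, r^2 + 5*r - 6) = r + 6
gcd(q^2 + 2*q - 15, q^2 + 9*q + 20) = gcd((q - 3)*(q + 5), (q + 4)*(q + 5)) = q + 5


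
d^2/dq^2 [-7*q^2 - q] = -14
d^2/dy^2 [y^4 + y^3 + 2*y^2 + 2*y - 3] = 12*y^2 + 6*y + 4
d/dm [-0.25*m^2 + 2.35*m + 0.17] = 2.35 - 0.5*m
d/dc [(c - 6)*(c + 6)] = 2*c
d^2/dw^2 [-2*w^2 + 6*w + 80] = -4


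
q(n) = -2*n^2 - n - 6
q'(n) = -4*n - 1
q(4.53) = -51.57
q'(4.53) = -19.12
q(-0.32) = -5.88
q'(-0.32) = 0.28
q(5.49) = -71.77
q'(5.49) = -22.96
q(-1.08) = -7.25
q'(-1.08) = 3.32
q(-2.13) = -12.94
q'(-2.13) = 7.52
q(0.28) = -6.44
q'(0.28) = -2.12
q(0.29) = -6.46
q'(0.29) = -2.16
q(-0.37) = -5.90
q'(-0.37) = 0.48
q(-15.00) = -441.00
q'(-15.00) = 59.00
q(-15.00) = -441.00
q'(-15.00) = 59.00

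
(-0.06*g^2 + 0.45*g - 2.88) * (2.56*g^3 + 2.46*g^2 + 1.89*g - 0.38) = -0.1536*g^5 + 1.0044*g^4 - 6.3792*g^3 - 6.2115*g^2 - 5.6142*g + 1.0944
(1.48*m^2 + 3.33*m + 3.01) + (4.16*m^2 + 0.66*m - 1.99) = 5.64*m^2 + 3.99*m + 1.02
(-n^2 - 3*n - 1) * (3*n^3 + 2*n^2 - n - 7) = -3*n^5 - 11*n^4 - 8*n^3 + 8*n^2 + 22*n + 7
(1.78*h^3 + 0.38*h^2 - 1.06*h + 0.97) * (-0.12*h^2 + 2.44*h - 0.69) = -0.2136*h^5 + 4.2976*h^4 - 0.1738*h^3 - 2.965*h^2 + 3.0982*h - 0.6693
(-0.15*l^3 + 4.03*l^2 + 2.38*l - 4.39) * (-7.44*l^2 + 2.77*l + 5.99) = 1.116*l^5 - 30.3987*l^4 - 7.4426*l^3 + 63.3939*l^2 + 2.0959*l - 26.2961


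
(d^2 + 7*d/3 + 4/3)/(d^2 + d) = (d + 4/3)/d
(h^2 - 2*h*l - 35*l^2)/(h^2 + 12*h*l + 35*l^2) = (h - 7*l)/(h + 7*l)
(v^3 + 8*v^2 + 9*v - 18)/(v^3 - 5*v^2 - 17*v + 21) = (v + 6)/(v - 7)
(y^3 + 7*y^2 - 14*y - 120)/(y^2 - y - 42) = (y^2 + y - 20)/(y - 7)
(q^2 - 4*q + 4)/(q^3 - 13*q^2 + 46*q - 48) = (q - 2)/(q^2 - 11*q + 24)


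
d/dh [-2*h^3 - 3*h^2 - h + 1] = -6*h^2 - 6*h - 1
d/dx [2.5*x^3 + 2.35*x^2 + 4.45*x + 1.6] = 7.5*x^2 + 4.7*x + 4.45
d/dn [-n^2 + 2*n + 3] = 2 - 2*n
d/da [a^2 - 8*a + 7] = 2*a - 8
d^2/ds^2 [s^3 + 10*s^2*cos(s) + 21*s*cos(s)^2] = -10*s^2*cos(s) - 40*s*sin(s) - 42*s*cos(2*s) + 6*s - 42*sin(2*s) + 20*cos(s)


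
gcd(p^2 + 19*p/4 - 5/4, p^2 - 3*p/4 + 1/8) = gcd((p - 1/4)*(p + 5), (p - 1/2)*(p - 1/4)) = p - 1/4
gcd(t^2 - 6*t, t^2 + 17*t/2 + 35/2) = 1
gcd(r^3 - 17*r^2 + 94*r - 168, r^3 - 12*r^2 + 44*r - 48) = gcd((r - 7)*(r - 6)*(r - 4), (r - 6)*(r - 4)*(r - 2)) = r^2 - 10*r + 24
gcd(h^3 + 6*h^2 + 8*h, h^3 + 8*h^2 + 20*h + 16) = h^2 + 6*h + 8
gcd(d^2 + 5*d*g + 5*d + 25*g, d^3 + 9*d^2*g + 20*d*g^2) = d + 5*g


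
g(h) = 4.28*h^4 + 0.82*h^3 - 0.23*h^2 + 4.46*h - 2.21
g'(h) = 17.12*h^3 + 2.46*h^2 - 0.46*h + 4.46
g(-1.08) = -2.51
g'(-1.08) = -13.74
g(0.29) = -0.89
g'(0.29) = 4.95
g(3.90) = 1050.48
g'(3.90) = 1055.62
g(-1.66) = 18.50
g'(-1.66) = -66.31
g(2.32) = 141.13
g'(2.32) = 230.41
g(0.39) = -0.36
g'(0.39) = 5.67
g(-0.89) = -4.25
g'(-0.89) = -5.25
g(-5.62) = 4089.52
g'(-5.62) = -2954.13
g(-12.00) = 87244.27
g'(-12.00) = -29219.14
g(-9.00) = 27422.32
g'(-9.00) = -12272.62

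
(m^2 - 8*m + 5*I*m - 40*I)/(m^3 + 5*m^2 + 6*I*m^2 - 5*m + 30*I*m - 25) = (m - 8)/(m^2 + m*(5 + I) + 5*I)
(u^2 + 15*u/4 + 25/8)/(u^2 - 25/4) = (4*u + 5)/(2*(2*u - 5))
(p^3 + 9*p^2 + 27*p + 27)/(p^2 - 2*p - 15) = (p^2 + 6*p + 9)/(p - 5)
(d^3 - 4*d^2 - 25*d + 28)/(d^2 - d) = d - 3 - 28/d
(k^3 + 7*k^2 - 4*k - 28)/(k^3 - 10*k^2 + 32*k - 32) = (k^2 + 9*k + 14)/(k^2 - 8*k + 16)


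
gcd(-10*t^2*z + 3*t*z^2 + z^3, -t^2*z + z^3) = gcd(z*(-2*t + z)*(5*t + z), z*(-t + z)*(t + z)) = z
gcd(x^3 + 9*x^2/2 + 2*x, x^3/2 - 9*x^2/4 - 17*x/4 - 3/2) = x + 1/2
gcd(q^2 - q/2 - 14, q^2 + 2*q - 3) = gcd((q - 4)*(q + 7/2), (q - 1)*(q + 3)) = 1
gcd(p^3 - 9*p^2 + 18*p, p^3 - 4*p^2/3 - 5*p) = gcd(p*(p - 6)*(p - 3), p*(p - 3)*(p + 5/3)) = p^2 - 3*p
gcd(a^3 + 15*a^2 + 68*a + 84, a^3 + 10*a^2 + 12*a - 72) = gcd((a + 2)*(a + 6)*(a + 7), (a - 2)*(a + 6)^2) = a + 6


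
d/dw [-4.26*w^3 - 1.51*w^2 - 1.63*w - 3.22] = -12.78*w^2 - 3.02*w - 1.63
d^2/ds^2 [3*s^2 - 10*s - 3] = 6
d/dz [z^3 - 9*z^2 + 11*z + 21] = 3*z^2 - 18*z + 11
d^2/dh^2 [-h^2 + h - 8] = -2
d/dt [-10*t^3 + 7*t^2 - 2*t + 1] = -30*t^2 + 14*t - 2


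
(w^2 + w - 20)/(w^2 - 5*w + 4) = (w + 5)/(w - 1)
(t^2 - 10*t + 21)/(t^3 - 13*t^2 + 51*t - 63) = 1/(t - 3)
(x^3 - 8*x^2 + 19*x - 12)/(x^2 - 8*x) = (x^3 - 8*x^2 + 19*x - 12)/(x*(x - 8))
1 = 1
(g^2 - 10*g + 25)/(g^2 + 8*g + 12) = (g^2 - 10*g + 25)/(g^2 + 8*g + 12)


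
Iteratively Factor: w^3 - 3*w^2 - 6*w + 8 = (w + 2)*(w^2 - 5*w + 4) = (w - 4)*(w + 2)*(w - 1)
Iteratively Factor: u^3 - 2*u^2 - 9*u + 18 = (u - 3)*(u^2 + u - 6) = (u - 3)*(u + 3)*(u - 2)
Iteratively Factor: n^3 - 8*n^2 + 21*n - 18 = (n - 3)*(n^2 - 5*n + 6) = (n - 3)*(n - 2)*(n - 3)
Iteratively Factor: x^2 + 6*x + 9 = (x + 3)*(x + 3)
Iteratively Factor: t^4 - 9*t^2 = (t)*(t^3 - 9*t) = t*(t - 3)*(t^2 + 3*t) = t^2*(t - 3)*(t + 3)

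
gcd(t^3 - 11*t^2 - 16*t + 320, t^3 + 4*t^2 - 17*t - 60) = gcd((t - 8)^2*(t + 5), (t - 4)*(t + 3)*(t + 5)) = t + 5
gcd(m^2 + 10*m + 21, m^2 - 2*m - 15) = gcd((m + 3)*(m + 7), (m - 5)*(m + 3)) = m + 3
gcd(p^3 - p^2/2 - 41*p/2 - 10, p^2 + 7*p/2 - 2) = p + 4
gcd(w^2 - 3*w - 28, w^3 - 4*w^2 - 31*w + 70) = w - 7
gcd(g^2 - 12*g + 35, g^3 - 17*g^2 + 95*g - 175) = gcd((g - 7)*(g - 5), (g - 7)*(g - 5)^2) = g^2 - 12*g + 35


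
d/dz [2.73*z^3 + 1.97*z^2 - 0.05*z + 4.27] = 8.19*z^2 + 3.94*z - 0.05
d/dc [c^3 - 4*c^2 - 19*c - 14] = 3*c^2 - 8*c - 19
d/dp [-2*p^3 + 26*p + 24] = 26 - 6*p^2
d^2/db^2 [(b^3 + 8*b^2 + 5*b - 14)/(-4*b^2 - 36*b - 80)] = 3*(b^3 - 3*b^2 - 87*b - 241)/(b^6 + 27*b^5 + 303*b^4 + 1809*b^3 + 6060*b^2 + 10800*b + 8000)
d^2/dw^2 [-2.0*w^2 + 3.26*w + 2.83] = -4.00000000000000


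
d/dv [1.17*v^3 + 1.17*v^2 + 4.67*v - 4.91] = 3.51*v^2 + 2.34*v + 4.67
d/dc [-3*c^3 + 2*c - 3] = 2 - 9*c^2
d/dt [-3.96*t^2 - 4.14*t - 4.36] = -7.92*t - 4.14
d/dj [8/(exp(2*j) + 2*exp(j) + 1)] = -16*(exp(j) + 1)*exp(j)/(exp(2*j) + 2*exp(j) + 1)^2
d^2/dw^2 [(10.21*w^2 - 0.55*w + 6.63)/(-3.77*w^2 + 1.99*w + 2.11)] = (2.27373675443232e-13*w^4 - 137.562776*w^3 - 1052.694084*w^2 + 324.692004*w - 253.52092)/(53.582633*w^6 - 84.851013*w^5 - 45.178926*w^4 + 87.098519*w^3 + 25.285818*w^2 - 26.579037*w - 9.393931)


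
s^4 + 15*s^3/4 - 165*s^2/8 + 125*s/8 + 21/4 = (s - 2)*(s - 3/2)*(s + 1/4)*(s + 7)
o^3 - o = o*(o - 1)*(o + 1)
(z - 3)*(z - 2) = z^2 - 5*z + 6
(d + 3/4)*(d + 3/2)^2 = d^3 + 15*d^2/4 + 9*d/2 + 27/16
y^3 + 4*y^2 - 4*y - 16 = (y - 2)*(y + 2)*(y + 4)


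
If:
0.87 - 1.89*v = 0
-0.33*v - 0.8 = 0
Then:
No Solution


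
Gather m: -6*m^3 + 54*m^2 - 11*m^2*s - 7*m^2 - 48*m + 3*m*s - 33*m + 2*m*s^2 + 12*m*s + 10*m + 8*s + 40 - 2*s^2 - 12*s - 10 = -6*m^3 + m^2*(47 - 11*s) + m*(2*s^2 + 15*s - 71) - 2*s^2 - 4*s + 30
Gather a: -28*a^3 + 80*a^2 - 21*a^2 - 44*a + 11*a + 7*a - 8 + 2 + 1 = -28*a^3 + 59*a^2 - 26*a - 5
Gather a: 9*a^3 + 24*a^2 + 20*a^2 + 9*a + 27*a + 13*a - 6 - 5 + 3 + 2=9*a^3 + 44*a^2 + 49*a - 6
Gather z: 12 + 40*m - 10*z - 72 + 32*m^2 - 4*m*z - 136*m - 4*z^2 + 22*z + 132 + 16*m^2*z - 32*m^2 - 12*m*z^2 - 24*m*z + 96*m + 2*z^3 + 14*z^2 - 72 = 2*z^3 + z^2*(10 - 12*m) + z*(16*m^2 - 28*m + 12)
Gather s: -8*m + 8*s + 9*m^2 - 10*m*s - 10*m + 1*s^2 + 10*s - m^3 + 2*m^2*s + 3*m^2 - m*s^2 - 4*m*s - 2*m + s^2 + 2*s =-m^3 + 12*m^2 - 20*m + s^2*(2 - m) + s*(2*m^2 - 14*m + 20)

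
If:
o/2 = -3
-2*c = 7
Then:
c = -7/2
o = -6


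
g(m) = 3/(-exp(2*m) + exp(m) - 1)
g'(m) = 3*(2*exp(2*m) - exp(m))/(-exp(2*m) + exp(m) - 1)^2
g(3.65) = -0.00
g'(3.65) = 0.00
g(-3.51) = -3.09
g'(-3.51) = -0.09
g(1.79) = -0.10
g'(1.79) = 0.21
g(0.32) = -1.97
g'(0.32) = 3.14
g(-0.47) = -3.92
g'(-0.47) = 0.80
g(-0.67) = -4.00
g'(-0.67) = 0.06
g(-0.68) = -4.00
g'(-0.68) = 0.04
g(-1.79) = -3.48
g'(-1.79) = -0.45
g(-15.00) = -3.00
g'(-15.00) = 0.00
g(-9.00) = -3.00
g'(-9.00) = 0.00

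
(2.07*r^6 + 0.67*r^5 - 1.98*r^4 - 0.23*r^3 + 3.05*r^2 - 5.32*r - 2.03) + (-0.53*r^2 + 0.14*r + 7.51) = 2.07*r^6 + 0.67*r^5 - 1.98*r^4 - 0.23*r^3 + 2.52*r^2 - 5.18*r + 5.48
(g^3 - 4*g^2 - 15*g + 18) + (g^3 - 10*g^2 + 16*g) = 2*g^3 - 14*g^2 + g + 18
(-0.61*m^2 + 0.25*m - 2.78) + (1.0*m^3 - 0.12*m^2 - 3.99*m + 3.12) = 1.0*m^3 - 0.73*m^2 - 3.74*m + 0.34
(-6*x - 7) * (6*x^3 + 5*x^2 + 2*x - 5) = -36*x^4 - 72*x^3 - 47*x^2 + 16*x + 35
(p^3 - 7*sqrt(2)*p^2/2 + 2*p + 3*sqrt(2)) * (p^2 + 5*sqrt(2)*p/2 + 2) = p^5 - sqrt(2)*p^4 - 27*p^3/2 + sqrt(2)*p^2 + 19*p + 6*sqrt(2)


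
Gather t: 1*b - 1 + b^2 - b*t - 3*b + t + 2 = b^2 - 2*b + t*(1 - b) + 1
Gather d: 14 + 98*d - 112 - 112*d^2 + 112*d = -112*d^2 + 210*d - 98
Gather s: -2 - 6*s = -6*s - 2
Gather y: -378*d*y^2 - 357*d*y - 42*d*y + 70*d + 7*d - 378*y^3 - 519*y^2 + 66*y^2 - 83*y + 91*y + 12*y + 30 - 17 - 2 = 77*d - 378*y^3 + y^2*(-378*d - 453) + y*(20 - 399*d) + 11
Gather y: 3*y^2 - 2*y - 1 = 3*y^2 - 2*y - 1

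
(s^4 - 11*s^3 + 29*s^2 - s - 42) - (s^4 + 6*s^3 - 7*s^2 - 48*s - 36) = -17*s^3 + 36*s^2 + 47*s - 6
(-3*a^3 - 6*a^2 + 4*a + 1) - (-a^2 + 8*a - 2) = -3*a^3 - 5*a^2 - 4*a + 3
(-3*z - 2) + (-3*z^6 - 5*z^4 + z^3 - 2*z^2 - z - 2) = -3*z^6 - 5*z^4 + z^3 - 2*z^2 - 4*z - 4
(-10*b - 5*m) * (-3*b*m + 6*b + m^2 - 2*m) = 30*b^2*m - 60*b^2 + 5*b*m^2 - 10*b*m - 5*m^3 + 10*m^2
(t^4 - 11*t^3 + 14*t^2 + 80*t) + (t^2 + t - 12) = t^4 - 11*t^3 + 15*t^2 + 81*t - 12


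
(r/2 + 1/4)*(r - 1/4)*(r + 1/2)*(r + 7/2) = r^4/2 + 17*r^3/8 + 21*r^2/16 - r/32 - 7/64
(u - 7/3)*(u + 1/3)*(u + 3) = u^3 + u^2 - 61*u/9 - 7/3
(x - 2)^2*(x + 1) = x^3 - 3*x^2 + 4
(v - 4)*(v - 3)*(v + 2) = v^3 - 5*v^2 - 2*v + 24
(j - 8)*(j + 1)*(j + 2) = j^3 - 5*j^2 - 22*j - 16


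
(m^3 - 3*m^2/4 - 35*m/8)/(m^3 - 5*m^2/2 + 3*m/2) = (8*m^2 - 6*m - 35)/(4*(2*m^2 - 5*m + 3))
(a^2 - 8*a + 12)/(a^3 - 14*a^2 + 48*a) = (a - 2)/(a*(a - 8))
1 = 1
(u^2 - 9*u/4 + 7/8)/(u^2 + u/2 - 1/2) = (u - 7/4)/(u + 1)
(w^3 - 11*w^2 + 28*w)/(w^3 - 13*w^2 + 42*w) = (w - 4)/(w - 6)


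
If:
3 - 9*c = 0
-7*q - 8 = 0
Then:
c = 1/3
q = -8/7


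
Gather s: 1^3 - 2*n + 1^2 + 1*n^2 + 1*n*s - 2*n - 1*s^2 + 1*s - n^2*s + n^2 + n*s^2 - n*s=2*n^2 - 4*n + s^2*(n - 1) + s*(1 - n^2) + 2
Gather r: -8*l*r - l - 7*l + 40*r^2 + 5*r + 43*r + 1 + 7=-8*l + 40*r^2 + r*(48 - 8*l) + 8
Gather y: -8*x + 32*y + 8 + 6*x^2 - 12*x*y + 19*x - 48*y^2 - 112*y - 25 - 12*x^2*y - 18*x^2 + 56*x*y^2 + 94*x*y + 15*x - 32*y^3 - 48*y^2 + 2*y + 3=-12*x^2 + 26*x - 32*y^3 + y^2*(56*x - 96) + y*(-12*x^2 + 82*x - 78) - 14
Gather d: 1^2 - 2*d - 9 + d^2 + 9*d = d^2 + 7*d - 8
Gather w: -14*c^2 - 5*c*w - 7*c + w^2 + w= -14*c^2 - 7*c + w^2 + w*(1 - 5*c)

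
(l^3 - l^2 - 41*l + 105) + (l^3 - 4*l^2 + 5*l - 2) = 2*l^3 - 5*l^2 - 36*l + 103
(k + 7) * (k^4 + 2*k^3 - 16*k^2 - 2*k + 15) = k^5 + 9*k^4 - 2*k^3 - 114*k^2 + k + 105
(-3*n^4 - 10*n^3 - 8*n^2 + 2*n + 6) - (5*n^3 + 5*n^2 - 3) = -3*n^4 - 15*n^3 - 13*n^2 + 2*n + 9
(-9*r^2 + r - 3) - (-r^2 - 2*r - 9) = -8*r^2 + 3*r + 6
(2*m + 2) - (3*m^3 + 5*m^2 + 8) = -3*m^3 - 5*m^2 + 2*m - 6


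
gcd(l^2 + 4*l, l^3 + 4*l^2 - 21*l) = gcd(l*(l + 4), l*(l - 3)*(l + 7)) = l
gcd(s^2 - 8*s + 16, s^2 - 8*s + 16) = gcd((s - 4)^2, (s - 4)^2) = s^2 - 8*s + 16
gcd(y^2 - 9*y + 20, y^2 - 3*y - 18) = 1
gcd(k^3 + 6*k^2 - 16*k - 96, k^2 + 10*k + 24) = k^2 + 10*k + 24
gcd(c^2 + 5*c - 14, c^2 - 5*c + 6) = c - 2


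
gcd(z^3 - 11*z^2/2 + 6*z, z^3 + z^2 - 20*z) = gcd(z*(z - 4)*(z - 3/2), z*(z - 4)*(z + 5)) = z^2 - 4*z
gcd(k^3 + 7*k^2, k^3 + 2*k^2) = k^2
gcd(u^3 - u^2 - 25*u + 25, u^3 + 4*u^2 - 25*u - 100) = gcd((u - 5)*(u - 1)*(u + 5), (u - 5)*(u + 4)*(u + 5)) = u^2 - 25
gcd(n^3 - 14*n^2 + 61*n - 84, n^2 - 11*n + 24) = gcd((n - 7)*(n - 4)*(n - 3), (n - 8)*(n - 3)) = n - 3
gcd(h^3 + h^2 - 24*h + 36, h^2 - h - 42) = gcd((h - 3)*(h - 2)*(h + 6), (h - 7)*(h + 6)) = h + 6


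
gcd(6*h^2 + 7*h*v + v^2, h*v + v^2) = h + v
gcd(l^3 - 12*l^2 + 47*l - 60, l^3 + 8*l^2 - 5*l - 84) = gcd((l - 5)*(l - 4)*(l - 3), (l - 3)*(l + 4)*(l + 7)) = l - 3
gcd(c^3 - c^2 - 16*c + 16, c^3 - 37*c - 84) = c + 4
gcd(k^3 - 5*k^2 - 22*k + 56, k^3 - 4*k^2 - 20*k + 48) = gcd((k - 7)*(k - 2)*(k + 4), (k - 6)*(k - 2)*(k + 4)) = k^2 + 2*k - 8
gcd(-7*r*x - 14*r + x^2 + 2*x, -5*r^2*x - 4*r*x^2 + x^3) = 1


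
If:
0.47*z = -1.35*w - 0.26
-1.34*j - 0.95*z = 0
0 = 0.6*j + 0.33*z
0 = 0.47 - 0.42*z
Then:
No Solution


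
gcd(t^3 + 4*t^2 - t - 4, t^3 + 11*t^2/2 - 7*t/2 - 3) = t - 1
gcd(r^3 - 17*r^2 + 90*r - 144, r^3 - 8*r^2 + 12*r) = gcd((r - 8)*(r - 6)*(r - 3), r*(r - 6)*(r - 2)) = r - 6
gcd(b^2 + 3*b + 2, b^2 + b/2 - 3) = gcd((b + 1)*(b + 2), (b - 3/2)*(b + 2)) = b + 2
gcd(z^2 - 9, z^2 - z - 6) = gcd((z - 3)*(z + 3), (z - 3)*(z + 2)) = z - 3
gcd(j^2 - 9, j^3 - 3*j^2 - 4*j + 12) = j - 3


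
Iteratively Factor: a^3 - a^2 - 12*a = (a + 3)*(a^2 - 4*a) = (a - 4)*(a + 3)*(a)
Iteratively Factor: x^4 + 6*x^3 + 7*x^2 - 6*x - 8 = (x + 4)*(x^3 + 2*x^2 - x - 2) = (x + 2)*(x + 4)*(x^2 - 1) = (x - 1)*(x + 2)*(x + 4)*(x + 1)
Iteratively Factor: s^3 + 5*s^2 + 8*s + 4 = (s + 2)*(s^2 + 3*s + 2) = (s + 2)^2*(s + 1)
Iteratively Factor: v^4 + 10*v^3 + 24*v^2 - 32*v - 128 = (v - 2)*(v^3 + 12*v^2 + 48*v + 64) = (v - 2)*(v + 4)*(v^2 + 8*v + 16) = (v - 2)*(v + 4)^2*(v + 4)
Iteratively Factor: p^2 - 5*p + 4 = (p - 4)*(p - 1)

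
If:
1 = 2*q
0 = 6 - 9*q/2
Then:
No Solution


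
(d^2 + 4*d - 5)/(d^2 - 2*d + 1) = (d + 5)/(d - 1)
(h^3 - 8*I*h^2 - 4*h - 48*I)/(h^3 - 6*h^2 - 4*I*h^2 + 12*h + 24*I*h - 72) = (h - 4*I)/(h - 6)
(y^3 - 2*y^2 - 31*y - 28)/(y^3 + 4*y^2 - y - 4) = (y - 7)/(y - 1)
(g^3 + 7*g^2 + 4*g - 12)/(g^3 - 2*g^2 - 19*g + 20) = (g^2 + 8*g + 12)/(g^2 - g - 20)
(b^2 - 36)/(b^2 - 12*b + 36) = (b + 6)/(b - 6)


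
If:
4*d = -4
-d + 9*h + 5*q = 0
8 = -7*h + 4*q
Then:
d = -1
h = -44/71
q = 65/71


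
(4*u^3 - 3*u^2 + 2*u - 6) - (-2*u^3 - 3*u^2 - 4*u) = 6*u^3 + 6*u - 6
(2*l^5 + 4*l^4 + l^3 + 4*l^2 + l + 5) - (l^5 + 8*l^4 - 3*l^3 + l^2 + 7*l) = l^5 - 4*l^4 + 4*l^3 + 3*l^2 - 6*l + 5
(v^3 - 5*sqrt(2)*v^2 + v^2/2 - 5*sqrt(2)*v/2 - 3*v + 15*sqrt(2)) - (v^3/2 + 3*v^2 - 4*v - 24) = v^3/2 - 5*sqrt(2)*v^2 - 5*v^2/2 - 5*sqrt(2)*v/2 + v + 15*sqrt(2) + 24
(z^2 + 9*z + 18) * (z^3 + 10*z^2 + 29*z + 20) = z^5 + 19*z^4 + 137*z^3 + 461*z^2 + 702*z + 360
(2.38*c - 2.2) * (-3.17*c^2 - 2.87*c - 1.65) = -7.5446*c^3 + 0.143400000000001*c^2 + 2.387*c + 3.63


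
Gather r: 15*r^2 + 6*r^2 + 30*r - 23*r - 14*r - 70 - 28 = 21*r^2 - 7*r - 98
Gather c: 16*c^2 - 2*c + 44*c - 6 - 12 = 16*c^2 + 42*c - 18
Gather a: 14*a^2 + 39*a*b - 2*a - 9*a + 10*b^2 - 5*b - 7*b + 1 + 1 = 14*a^2 + a*(39*b - 11) + 10*b^2 - 12*b + 2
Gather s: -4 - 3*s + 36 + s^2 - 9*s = s^2 - 12*s + 32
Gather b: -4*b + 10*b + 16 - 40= 6*b - 24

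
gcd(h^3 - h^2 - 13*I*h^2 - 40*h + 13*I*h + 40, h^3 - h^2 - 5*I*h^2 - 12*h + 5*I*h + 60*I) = h - 5*I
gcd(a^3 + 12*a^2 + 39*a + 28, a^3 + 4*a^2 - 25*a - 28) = a^2 + 8*a + 7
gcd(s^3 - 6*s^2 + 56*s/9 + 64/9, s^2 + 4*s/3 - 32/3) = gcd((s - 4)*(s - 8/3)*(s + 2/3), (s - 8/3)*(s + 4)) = s - 8/3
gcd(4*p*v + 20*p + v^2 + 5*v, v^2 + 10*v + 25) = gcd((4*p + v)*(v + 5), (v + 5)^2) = v + 5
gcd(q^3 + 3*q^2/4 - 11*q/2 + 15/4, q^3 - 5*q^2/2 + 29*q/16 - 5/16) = q^2 - 9*q/4 + 5/4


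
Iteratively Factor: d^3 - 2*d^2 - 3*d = (d + 1)*(d^2 - 3*d) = (d - 3)*(d + 1)*(d)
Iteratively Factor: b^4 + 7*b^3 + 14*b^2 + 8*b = (b + 2)*(b^3 + 5*b^2 + 4*b) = b*(b + 2)*(b^2 + 5*b + 4) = b*(b + 1)*(b + 2)*(b + 4)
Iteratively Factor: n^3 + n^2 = (n + 1)*(n^2) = n*(n + 1)*(n)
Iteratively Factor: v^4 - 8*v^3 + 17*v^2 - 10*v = (v - 2)*(v^3 - 6*v^2 + 5*v) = (v - 2)*(v - 1)*(v^2 - 5*v) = (v - 5)*(v - 2)*(v - 1)*(v)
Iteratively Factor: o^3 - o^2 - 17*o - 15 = (o + 3)*(o^2 - 4*o - 5) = (o + 1)*(o + 3)*(o - 5)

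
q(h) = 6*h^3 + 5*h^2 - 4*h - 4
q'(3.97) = 319.40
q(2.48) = 108.35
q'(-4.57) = 326.23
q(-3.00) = -109.00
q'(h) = 18*h^2 + 10*h - 4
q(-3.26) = -145.70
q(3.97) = 434.35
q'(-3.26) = 154.70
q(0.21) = -4.56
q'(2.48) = 131.51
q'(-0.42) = -5.02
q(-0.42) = -1.88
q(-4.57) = -453.96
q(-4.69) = -494.23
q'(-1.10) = 6.78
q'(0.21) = -1.11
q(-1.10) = -1.54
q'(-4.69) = 345.03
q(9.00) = 4739.00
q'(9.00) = 1544.00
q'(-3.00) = 128.00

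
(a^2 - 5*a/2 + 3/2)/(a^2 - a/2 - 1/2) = (2*a - 3)/(2*a + 1)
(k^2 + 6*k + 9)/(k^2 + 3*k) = (k + 3)/k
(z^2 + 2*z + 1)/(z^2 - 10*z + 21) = (z^2 + 2*z + 1)/(z^2 - 10*z + 21)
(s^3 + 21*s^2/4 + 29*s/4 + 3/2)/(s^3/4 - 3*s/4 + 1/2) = (4*s^2 + 13*s + 3)/(s^2 - 2*s + 1)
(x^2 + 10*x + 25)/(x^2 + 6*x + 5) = (x + 5)/(x + 1)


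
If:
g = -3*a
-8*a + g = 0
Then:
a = 0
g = 0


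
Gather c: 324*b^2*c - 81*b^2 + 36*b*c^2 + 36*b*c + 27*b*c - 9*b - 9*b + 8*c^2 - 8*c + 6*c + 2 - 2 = -81*b^2 - 18*b + c^2*(36*b + 8) + c*(324*b^2 + 63*b - 2)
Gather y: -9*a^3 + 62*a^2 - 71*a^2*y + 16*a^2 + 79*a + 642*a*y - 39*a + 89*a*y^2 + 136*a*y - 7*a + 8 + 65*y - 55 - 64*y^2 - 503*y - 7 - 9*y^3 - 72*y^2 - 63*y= -9*a^3 + 78*a^2 + 33*a - 9*y^3 + y^2*(89*a - 136) + y*(-71*a^2 + 778*a - 501) - 54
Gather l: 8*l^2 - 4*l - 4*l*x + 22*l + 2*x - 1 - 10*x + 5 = 8*l^2 + l*(18 - 4*x) - 8*x + 4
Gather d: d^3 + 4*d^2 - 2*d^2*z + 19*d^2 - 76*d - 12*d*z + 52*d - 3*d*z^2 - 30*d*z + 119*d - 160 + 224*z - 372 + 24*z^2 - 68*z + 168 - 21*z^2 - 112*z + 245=d^3 + d^2*(23 - 2*z) + d*(-3*z^2 - 42*z + 95) + 3*z^2 + 44*z - 119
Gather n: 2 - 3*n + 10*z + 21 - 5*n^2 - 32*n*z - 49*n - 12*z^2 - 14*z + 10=-5*n^2 + n*(-32*z - 52) - 12*z^2 - 4*z + 33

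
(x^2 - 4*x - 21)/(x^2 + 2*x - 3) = (x - 7)/(x - 1)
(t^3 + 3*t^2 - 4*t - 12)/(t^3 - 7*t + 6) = (t + 2)/(t - 1)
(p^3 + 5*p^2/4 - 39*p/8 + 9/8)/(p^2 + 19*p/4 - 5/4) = (2*p^2 + 3*p - 9)/(2*(p + 5))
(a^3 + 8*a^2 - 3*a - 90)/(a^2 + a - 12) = (a^2 + 11*a + 30)/(a + 4)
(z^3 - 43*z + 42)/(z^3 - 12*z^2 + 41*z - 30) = (z + 7)/(z - 5)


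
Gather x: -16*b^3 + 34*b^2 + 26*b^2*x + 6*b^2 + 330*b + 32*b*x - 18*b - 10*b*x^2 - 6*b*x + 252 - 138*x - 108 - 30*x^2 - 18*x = -16*b^3 + 40*b^2 + 312*b + x^2*(-10*b - 30) + x*(26*b^2 + 26*b - 156) + 144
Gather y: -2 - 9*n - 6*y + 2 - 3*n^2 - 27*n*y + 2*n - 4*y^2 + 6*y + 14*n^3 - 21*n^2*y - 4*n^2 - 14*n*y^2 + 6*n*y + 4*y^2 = 14*n^3 - 7*n^2 - 14*n*y^2 - 7*n + y*(-21*n^2 - 21*n)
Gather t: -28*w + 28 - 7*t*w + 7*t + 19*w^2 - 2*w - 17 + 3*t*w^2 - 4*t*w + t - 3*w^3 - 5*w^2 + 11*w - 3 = t*(3*w^2 - 11*w + 8) - 3*w^3 + 14*w^2 - 19*w + 8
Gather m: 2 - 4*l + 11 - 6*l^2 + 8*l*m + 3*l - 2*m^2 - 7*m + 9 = -6*l^2 - l - 2*m^2 + m*(8*l - 7) + 22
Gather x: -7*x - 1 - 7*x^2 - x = -7*x^2 - 8*x - 1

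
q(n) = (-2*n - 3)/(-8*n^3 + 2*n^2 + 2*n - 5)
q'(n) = (-2*n - 3)*(24*n^2 - 4*n - 2)/(-8*n^3 + 2*n^2 + 2*n - 5)^2 - 2/(-8*n^3 + 2*n^2 + 2*n - 5)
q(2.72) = 0.06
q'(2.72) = -0.05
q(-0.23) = 0.48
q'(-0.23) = 0.36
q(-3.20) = 0.01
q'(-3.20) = 0.00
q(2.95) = 0.05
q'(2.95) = -0.04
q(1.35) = 0.31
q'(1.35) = -0.51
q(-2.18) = 0.02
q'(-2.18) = -0.00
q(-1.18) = -0.07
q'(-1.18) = -0.55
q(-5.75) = 0.01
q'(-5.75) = 0.00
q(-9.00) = 0.00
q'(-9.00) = 0.00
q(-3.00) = 0.01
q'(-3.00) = 0.00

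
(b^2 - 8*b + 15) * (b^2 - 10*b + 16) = b^4 - 18*b^3 + 111*b^2 - 278*b + 240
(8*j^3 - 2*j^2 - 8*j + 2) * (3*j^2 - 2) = 24*j^5 - 6*j^4 - 40*j^3 + 10*j^2 + 16*j - 4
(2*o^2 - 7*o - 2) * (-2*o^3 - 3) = -4*o^5 + 14*o^4 + 4*o^3 - 6*o^2 + 21*o + 6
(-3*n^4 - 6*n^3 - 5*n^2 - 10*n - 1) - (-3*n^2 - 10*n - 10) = -3*n^4 - 6*n^3 - 2*n^2 + 9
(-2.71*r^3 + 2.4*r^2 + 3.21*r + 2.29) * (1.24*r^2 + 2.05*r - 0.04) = -3.3604*r^5 - 2.5795*r^4 + 9.0088*r^3 + 9.3241*r^2 + 4.5661*r - 0.0916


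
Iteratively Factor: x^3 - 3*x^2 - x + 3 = (x - 1)*(x^2 - 2*x - 3) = (x - 1)*(x + 1)*(x - 3)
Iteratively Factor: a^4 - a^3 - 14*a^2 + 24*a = (a + 4)*(a^3 - 5*a^2 + 6*a) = (a - 3)*(a + 4)*(a^2 - 2*a) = (a - 3)*(a - 2)*(a + 4)*(a)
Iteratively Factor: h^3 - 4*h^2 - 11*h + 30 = (h - 5)*(h^2 + h - 6) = (h - 5)*(h + 3)*(h - 2)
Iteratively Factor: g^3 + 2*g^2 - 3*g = (g - 1)*(g^2 + 3*g) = (g - 1)*(g + 3)*(g)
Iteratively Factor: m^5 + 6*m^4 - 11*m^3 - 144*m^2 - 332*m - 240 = (m + 2)*(m^4 + 4*m^3 - 19*m^2 - 106*m - 120) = (m + 2)*(m + 4)*(m^3 - 19*m - 30) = (m - 5)*(m + 2)*(m + 4)*(m^2 + 5*m + 6) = (m - 5)*(m + 2)*(m + 3)*(m + 4)*(m + 2)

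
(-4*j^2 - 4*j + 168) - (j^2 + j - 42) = -5*j^2 - 5*j + 210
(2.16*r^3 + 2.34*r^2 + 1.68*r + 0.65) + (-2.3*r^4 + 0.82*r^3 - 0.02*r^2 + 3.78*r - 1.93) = -2.3*r^4 + 2.98*r^3 + 2.32*r^2 + 5.46*r - 1.28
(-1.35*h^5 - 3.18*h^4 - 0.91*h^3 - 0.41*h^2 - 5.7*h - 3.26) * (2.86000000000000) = -3.861*h^5 - 9.0948*h^4 - 2.6026*h^3 - 1.1726*h^2 - 16.302*h - 9.3236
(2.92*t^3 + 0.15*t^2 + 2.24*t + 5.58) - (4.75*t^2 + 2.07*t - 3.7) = 2.92*t^3 - 4.6*t^2 + 0.17*t + 9.28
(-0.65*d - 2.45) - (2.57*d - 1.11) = -3.22*d - 1.34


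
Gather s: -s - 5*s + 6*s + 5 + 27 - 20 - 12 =0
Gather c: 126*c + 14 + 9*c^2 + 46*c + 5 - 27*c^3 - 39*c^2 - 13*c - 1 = -27*c^3 - 30*c^2 + 159*c + 18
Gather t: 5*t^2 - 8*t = 5*t^2 - 8*t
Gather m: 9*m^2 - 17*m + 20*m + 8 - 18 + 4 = 9*m^2 + 3*m - 6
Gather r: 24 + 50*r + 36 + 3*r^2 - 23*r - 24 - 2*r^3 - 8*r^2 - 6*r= -2*r^3 - 5*r^2 + 21*r + 36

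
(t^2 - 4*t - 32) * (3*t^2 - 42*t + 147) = 3*t^4 - 54*t^3 + 219*t^2 + 756*t - 4704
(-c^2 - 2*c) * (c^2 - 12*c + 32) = -c^4 + 10*c^3 - 8*c^2 - 64*c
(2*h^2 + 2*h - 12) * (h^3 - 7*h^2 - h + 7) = 2*h^5 - 12*h^4 - 28*h^3 + 96*h^2 + 26*h - 84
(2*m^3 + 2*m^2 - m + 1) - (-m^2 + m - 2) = 2*m^3 + 3*m^2 - 2*m + 3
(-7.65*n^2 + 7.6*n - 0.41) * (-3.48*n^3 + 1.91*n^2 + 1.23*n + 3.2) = 26.622*n^5 - 41.0595*n^4 + 6.5333*n^3 - 15.9151*n^2 + 23.8157*n - 1.312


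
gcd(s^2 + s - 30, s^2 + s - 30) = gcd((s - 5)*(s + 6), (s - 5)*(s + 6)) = s^2 + s - 30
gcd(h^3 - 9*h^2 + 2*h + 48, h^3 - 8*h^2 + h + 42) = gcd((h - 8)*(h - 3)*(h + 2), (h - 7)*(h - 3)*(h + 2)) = h^2 - h - 6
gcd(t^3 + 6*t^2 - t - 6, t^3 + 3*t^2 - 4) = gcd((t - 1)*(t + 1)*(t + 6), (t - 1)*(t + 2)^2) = t - 1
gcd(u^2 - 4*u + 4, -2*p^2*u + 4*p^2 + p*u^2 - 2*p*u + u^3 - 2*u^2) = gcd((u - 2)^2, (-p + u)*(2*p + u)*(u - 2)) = u - 2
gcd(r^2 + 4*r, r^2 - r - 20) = r + 4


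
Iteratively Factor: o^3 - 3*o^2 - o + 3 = (o - 1)*(o^2 - 2*o - 3) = (o - 3)*(o - 1)*(o + 1)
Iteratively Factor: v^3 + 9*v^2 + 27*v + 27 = (v + 3)*(v^2 + 6*v + 9) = (v + 3)^2*(v + 3)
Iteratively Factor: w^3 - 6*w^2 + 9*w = (w - 3)*(w^2 - 3*w) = (w - 3)^2*(w)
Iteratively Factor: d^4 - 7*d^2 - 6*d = (d + 2)*(d^3 - 2*d^2 - 3*d) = (d + 1)*(d + 2)*(d^2 - 3*d) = d*(d + 1)*(d + 2)*(d - 3)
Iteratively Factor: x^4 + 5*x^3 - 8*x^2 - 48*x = (x)*(x^3 + 5*x^2 - 8*x - 48) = x*(x - 3)*(x^2 + 8*x + 16) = x*(x - 3)*(x + 4)*(x + 4)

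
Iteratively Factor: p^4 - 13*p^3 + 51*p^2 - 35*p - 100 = (p - 5)*(p^3 - 8*p^2 + 11*p + 20) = (p - 5)*(p + 1)*(p^2 - 9*p + 20) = (p - 5)^2*(p + 1)*(p - 4)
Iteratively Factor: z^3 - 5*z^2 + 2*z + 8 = (z + 1)*(z^2 - 6*z + 8) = (z - 2)*(z + 1)*(z - 4)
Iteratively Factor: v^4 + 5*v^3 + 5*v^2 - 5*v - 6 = (v + 3)*(v^3 + 2*v^2 - v - 2) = (v - 1)*(v + 3)*(v^2 + 3*v + 2) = (v - 1)*(v + 1)*(v + 3)*(v + 2)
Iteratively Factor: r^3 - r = (r - 1)*(r^2 + r) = (r - 1)*(r + 1)*(r)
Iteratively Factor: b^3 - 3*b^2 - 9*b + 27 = (b + 3)*(b^2 - 6*b + 9) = (b - 3)*(b + 3)*(b - 3)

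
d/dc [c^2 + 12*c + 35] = 2*c + 12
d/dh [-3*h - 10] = -3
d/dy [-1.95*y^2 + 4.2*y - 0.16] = 4.2 - 3.9*y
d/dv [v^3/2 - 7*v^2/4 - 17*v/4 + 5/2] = 3*v^2/2 - 7*v/2 - 17/4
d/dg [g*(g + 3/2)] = 2*g + 3/2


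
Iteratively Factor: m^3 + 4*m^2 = (m)*(m^2 + 4*m) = m^2*(m + 4)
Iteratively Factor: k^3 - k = (k - 1)*(k^2 + k) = k*(k - 1)*(k + 1)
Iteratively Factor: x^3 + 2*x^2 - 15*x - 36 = (x + 3)*(x^2 - x - 12) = (x - 4)*(x + 3)*(x + 3)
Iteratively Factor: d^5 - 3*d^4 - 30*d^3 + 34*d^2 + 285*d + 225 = (d - 5)*(d^4 + 2*d^3 - 20*d^2 - 66*d - 45) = (d - 5)^2*(d^3 + 7*d^2 + 15*d + 9) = (d - 5)^2*(d + 3)*(d^2 + 4*d + 3) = (d - 5)^2*(d + 1)*(d + 3)*(d + 3)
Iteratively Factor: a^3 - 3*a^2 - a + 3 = (a - 1)*(a^2 - 2*a - 3) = (a - 1)*(a + 1)*(a - 3)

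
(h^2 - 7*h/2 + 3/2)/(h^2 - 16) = (2*h^2 - 7*h + 3)/(2*(h^2 - 16))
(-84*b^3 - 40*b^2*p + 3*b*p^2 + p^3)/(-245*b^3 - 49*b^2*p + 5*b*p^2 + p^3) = (-12*b^2 - 4*b*p + p^2)/(-35*b^2 - 2*b*p + p^2)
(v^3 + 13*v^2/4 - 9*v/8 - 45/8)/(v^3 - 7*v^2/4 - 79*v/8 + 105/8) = (2*v + 3)/(2*v - 7)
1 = 1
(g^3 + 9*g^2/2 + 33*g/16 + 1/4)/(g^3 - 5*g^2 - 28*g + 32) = (g^2 + g/2 + 1/16)/(g^2 - 9*g + 8)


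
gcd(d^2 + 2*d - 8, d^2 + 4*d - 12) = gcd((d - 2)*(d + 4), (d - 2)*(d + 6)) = d - 2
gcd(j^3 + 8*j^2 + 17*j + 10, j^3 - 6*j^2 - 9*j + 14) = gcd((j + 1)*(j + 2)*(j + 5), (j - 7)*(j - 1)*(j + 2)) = j + 2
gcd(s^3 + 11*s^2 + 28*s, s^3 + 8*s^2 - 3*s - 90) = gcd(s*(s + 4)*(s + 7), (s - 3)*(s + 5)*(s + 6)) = 1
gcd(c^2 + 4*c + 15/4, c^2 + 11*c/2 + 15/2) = c + 5/2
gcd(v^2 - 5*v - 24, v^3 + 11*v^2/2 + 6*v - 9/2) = v + 3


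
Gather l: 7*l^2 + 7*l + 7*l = 7*l^2 + 14*l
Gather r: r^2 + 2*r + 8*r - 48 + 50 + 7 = r^2 + 10*r + 9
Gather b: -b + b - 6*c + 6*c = 0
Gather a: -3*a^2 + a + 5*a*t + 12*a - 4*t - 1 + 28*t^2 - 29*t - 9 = -3*a^2 + a*(5*t + 13) + 28*t^2 - 33*t - 10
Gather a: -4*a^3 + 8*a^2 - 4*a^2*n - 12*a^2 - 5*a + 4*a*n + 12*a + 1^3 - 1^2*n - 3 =-4*a^3 + a^2*(-4*n - 4) + a*(4*n + 7) - n - 2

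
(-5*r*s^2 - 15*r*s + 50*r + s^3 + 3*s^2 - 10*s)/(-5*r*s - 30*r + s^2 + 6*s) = (s^2 + 3*s - 10)/(s + 6)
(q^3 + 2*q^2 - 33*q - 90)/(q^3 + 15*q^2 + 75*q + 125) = (q^2 - 3*q - 18)/(q^2 + 10*q + 25)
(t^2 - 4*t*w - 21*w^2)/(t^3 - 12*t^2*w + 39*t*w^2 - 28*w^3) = (t + 3*w)/(t^2 - 5*t*w + 4*w^2)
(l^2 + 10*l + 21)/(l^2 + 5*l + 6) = (l + 7)/(l + 2)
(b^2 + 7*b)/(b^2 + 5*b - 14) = b/(b - 2)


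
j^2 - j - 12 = (j - 4)*(j + 3)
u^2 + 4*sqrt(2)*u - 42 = (u - 3*sqrt(2))*(u + 7*sqrt(2))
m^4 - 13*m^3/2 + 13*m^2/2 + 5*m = m*(m - 5)*(m - 2)*(m + 1/2)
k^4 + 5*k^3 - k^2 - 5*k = k*(k - 1)*(k + 1)*(k + 5)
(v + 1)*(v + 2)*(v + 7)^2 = v^4 + 17*v^3 + 93*v^2 + 175*v + 98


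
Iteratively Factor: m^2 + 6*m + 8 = (m + 2)*(m + 4)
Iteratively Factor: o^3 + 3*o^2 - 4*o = (o + 4)*(o^2 - o) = o*(o + 4)*(o - 1)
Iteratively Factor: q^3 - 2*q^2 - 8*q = (q - 4)*(q^2 + 2*q) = (q - 4)*(q + 2)*(q)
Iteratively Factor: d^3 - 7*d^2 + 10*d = (d)*(d^2 - 7*d + 10) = d*(d - 2)*(d - 5)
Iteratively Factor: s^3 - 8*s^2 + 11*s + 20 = (s - 5)*(s^2 - 3*s - 4) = (s - 5)*(s + 1)*(s - 4)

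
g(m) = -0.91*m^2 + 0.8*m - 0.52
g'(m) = 0.8 - 1.82*m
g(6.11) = -29.60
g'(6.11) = -10.32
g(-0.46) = -1.08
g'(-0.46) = 1.64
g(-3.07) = -11.55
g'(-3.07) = 6.39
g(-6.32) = -41.92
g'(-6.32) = 12.30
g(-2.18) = -6.59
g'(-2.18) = 4.77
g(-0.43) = -1.03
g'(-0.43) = 1.58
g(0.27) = -0.37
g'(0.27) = 0.31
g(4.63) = -16.32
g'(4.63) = -7.63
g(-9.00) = -81.43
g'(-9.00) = 17.18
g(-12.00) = -141.16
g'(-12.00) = 22.64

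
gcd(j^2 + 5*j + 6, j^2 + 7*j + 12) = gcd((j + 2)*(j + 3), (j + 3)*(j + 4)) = j + 3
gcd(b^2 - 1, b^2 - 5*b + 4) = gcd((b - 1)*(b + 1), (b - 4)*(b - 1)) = b - 1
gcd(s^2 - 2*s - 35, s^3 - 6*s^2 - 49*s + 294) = s - 7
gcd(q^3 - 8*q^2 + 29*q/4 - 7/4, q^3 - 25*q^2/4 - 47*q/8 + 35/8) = q^2 - 15*q/2 + 7/2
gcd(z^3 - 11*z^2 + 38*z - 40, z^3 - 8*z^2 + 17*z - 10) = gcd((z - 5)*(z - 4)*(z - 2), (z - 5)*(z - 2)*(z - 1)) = z^2 - 7*z + 10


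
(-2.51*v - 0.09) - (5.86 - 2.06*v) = -0.45*v - 5.95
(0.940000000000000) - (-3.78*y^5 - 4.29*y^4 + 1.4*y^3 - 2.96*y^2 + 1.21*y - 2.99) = 3.78*y^5 + 4.29*y^4 - 1.4*y^3 + 2.96*y^2 - 1.21*y + 3.93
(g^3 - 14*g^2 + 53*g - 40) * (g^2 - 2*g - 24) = g^5 - 16*g^4 + 57*g^3 + 190*g^2 - 1192*g + 960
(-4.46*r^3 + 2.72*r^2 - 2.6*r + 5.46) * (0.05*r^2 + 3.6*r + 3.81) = -0.223*r^5 - 15.92*r^4 - 7.3306*r^3 + 1.2762*r^2 + 9.75*r + 20.8026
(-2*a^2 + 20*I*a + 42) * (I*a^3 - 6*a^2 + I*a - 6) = -2*I*a^5 - 8*a^4 - 80*I*a^3 - 260*a^2 - 78*I*a - 252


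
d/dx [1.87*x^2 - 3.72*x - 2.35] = 3.74*x - 3.72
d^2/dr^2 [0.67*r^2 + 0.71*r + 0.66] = 1.34000000000000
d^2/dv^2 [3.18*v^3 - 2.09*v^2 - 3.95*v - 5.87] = 19.08*v - 4.18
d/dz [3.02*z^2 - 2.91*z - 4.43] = 6.04*z - 2.91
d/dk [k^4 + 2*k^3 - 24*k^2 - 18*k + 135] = 4*k^3 + 6*k^2 - 48*k - 18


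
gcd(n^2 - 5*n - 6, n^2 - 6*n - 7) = n + 1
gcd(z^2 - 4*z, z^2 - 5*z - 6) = 1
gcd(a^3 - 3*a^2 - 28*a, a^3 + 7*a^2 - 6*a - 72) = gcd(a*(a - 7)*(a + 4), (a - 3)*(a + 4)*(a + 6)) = a + 4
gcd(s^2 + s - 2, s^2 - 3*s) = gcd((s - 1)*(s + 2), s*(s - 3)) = 1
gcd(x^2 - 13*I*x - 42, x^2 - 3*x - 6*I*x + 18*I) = x - 6*I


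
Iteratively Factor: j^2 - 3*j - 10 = (j - 5)*(j + 2)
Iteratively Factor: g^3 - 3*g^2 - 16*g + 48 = (g - 4)*(g^2 + g - 12) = (g - 4)*(g - 3)*(g + 4)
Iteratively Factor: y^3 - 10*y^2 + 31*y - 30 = (y - 5)*(y^2 - 5*y + 6) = (y - 5)*(y - 3)*(y - 2)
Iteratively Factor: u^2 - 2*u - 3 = (u - 3)*(u + 1)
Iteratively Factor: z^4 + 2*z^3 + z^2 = (z)*(z^3 + 2*z^2 + z) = z^2*(z^2 + 2*z + 1) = z^2*(z + 1)*(z + 1)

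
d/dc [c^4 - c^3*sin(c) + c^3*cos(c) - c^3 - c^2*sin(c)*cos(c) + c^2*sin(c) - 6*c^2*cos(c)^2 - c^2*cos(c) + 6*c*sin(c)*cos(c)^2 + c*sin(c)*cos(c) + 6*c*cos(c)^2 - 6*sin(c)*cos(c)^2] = -sqrt(2)*c^3*sin(c + pi/4) + 4*c^3 - 2*c^2*sin(c) + 6*c^2*sin(2*c) + 4*c^2*cos(c) - c^2*cos(2*c) - 3*c^2 + 2*c*sin(c) - 7*c*sin(2*c) - c*cos(c)/2 - 5*c*cos(2*c) + 9*c*cos(3*c)/2 - 6*c - 9*sin(c)/2 + sin(2*c)/2 + 3*sin(3*c)/2 + 9*cos(c)/2 + 3*cos(2*c) - 9*cos(3*c)/2 - 6*sqrt(2)*cos(c + pi/4) + 3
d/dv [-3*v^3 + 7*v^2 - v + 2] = -9*v^2 + 14*v - 1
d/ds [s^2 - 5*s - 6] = 2*s - 5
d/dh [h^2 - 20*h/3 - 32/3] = 2*h - 20/3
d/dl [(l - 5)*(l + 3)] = 2*l - 2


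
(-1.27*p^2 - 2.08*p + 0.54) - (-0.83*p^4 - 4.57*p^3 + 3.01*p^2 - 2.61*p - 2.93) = 0.83*p^4 + 4.57*p^3 - 4.28*p^2 + 0.53*p + 3.47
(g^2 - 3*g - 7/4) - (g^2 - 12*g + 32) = 9*g - 135/4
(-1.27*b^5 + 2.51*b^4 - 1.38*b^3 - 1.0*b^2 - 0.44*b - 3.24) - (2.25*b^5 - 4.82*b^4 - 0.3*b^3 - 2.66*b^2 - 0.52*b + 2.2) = -3.52*b^5 + 7.33*b^4 - 1.08*b^3 + 1.66*b^2 + 0.08*b - 5.44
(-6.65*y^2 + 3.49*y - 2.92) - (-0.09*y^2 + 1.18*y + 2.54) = -6.56*y^2 + 2.31*y - 5.46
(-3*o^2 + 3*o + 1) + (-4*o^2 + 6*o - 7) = -7*o^2 + 9*o - 6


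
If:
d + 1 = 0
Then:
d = -1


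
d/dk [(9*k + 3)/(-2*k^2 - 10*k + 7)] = 3*(6*k^2 + 4*k + 31)/(4*k^4 + 40*k^3 + 72*k^2 - 140*k + 49)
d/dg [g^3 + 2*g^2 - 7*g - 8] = 3*g^2 + 4*g - 7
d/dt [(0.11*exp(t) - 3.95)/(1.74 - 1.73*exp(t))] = -6.6421*exp(t)/(1.73*exp(t) - 1.74)^2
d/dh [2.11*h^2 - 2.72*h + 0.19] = 4.22*h - 2.72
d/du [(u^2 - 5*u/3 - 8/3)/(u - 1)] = (u^2 - 2*u + 13/3)/(u^2 - 2*u + 1)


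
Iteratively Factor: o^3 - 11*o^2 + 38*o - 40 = (o - 4)*(o^2 - 7*o + 10) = (o - 5)*(o - 4)*(o - 2)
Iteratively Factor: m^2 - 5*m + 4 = (m - 1)*(m - 4)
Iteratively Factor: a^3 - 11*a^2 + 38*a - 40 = (a - 2)*(a^2 - 9*a + 20) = (a - 4)*(a - 2)*(a - 5)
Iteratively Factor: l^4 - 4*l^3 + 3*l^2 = (l)*(l^3 - 4*l^2 + 3*l) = l*(l - 1)*(l^2 - 3*l) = l^2*(l - 1)*(l - 3)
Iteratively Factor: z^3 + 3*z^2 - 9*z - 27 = (z - 3)*(z^2 + 6*z + 9) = (z - 3)*(z + 3)*(z + 3)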